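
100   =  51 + 49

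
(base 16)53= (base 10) 83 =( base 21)3K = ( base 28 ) 2r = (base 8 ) 123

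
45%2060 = 45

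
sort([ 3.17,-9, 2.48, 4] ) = [-9, 2.48,  3.17, 4]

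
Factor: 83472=2^4 * 3^1* 37^1*47^1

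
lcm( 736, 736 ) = 736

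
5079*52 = 264108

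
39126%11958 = 3252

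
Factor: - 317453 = -317453^1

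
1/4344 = 1/4344  =  0.00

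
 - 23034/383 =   -  23034/383 = - 60.14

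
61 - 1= 60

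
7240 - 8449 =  - 1209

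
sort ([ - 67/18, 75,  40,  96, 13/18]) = [  -  67/18, 13/18,40, 75,  96]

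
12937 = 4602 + 8335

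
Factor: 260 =2^2 * 5^1 * 13^1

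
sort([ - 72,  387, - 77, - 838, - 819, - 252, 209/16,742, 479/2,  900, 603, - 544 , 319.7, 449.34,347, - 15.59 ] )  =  [  -  838,- 819, - 544, - 252, - 77, -72, -15.59,209/16 , 479/2, 319.7, 347, 387,449.34,603, 742 , 900 ] 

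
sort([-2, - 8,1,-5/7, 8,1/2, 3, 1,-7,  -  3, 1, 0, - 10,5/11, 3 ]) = [-10, - 8,  -  7,- 3, - 2,- 5/7,0,5/11, 1/2,  1,1, 1 , 3, 3, 8]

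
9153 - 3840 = 5313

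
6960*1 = 6960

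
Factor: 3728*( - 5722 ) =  - 21331616 = -2^5*233^1*2861^1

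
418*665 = 277970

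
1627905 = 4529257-2901352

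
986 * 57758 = 56949388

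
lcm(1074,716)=2148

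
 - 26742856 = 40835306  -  67578162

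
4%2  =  0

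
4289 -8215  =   - 3926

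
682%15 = 7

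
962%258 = 188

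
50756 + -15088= 35668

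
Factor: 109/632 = 2^( - 3) * 79^( - 1)*109^1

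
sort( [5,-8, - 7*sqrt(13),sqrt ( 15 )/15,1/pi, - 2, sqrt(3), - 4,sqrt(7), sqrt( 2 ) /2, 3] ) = [ - 7*sqrt( 13 ),  -  8, - 4, -2,sqrt( 15 ) /15, 1/pi,sqrt(2 )/2,sqrt (3 ),sqrt(7 ), 3, 5 ] 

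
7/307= 7/307= 0.02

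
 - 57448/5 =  - 11490+2/5 = - 11489.60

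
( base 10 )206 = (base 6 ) 542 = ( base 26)7O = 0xCE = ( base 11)178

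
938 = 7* 134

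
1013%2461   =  1013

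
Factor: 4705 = 5^1*941^1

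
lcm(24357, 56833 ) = 170499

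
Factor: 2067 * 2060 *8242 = 2^3*3^1 *5^1*13^2* 53^1*103^1*317^1 = 35094600840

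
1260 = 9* 140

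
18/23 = 18/23= 0.78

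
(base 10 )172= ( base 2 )10101100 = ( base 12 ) 124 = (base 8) 254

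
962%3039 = 962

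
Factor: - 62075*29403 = - 3^5*5^2*11^2*13^1*191^1 =-1825191225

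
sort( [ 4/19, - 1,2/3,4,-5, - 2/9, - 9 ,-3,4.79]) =[ - 9,-5,-3,  -  1,-2/9,4/19, 2/3,4, 4.79 ]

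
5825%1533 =1226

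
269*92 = 24748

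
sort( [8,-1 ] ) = [ - 1,  8 ] 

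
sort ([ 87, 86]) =[86 , 87]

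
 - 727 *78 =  - 56706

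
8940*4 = 35760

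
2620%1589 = 1031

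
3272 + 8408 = 11680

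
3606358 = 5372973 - 1766615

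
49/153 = 49/153=0.32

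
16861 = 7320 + 9541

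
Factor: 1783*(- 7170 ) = -12784110=-2^1*3^1*5^1*239^1*  1783^1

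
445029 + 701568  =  1146597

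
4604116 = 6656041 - 2051925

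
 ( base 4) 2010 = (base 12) b0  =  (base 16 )84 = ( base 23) 5H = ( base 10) 132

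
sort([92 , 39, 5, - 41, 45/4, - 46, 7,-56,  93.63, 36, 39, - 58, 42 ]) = [ - 58, - 56,-46, - 41, 5,7, 45/4 , 36, 39, 39, 42, 92,93.63] 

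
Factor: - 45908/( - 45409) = 2^2* 7^( - 1)*13^ ( - 1)*23^1=92/91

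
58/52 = 1 + 3/26 =1.12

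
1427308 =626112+801196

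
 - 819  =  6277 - 7096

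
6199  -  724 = 5475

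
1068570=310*3447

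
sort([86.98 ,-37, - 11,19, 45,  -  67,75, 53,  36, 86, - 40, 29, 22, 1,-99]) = [ - 99, - 67, - 40, - 37, - 11,1, 19 , 22,29, 36, 45, 53, 75, 86, 86.98 ] 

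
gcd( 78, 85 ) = 1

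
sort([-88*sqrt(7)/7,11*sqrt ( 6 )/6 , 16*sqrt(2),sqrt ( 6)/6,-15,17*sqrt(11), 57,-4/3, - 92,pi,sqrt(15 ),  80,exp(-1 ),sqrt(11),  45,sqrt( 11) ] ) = [ - 92,-88*sqrt(7)/7, - 15, - 4/3 , exp(-1 ),sqrt(6 )/6,pi  ,  sqrt (11),sqrt( 11 ),sqrt (15 ),11*sqrt( 6 )/6, 16*sqrt (2), 45, 17*sqrt(11), 57,80]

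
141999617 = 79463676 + 62535941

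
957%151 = 51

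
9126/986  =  9+126/493= 9.26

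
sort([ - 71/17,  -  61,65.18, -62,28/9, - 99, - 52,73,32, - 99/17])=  [ - 99, - 62, - 61, - 52, - 99/17, - 71/17,28/9, 32,65.18,73 ]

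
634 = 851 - 217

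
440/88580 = 22/4429 =0.00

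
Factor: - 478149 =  - 3^1*7^1*22769^1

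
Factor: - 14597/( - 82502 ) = 2^( - 1 )*7^( - 1)*11^1*71^(  -  1)*83^( - 1) * 1327^1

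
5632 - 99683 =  - 94051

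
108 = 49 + 59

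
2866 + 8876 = 11742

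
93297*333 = 31067901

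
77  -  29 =48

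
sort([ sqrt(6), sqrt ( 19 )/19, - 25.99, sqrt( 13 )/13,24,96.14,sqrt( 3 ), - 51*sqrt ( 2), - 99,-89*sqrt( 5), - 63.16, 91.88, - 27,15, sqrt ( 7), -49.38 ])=[ - 89*sqrt( 5), - 99, - 51*sqrt(2 ), - 63.16,-49.38, - 27, - 25.99, sqrt(19 ) /19, sqrt(13 )/13, sqrt( 3 ),sqrt( 6 ), sqrt (7 ),  15, 24,91.88,  96.14] 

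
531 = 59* 9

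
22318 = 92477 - 70159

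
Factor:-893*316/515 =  -282188/515 = - 2^2*5^(-1)*19^1*47^1*79^1*103^( - 1) 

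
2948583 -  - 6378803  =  9327386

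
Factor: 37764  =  2^2*3^2*1049^1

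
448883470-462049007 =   -  13165537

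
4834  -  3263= 1571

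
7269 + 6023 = 13292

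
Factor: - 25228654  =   - 2^1*11^1*23^1*73^1 * 683^1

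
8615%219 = 74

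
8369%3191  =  1987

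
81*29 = 2349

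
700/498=1  +  101/249 = 1.41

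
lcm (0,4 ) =0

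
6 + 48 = 54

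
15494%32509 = 15494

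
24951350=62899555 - 37948205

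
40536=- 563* ( - 72)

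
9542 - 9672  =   - 130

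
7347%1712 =499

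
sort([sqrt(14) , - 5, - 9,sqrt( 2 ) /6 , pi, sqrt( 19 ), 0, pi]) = [-9, - 5,0,sqrt( 2) /6,pi, pi,  sqrt (14) , sqrt (19)]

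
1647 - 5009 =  - 3362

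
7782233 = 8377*929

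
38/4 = 19/2  =  9.50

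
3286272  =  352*9336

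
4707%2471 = 2236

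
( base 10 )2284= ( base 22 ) 4FI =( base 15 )a24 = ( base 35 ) 1U9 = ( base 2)100011101100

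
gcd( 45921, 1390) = 1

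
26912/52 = 6728/13 = 517.54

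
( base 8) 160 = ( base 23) 4K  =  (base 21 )57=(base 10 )112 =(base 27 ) 44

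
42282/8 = 21141/4 = 5285.25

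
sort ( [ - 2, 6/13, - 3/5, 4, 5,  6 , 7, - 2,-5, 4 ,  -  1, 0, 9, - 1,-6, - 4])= [-6,-5, - 4, - 2, - 2, - 1, - 1, - 3/5, 0,6/13,  4, 4,5,6,7, 9] 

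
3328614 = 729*4566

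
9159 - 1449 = 7710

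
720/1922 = 360/961 = 0.37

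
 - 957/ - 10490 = 957/10490 = 0.09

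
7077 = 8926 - 1849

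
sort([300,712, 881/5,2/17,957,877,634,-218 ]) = [ - 218,2/17,881/5, 300, 634,712, 877, 957]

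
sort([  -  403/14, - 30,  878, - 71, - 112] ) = [ - 112, - 71 , - 30,-403/14, 878 ] 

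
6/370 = 3/185 = 0.02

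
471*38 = 17898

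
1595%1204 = 391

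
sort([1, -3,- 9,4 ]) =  [  -  9 , - 3, 1, 4 ]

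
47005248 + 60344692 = 107349940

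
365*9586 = 3498890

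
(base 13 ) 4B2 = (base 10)821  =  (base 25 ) 17l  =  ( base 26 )15F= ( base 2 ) 1100110101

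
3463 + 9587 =13050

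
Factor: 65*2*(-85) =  - 11050 = -  2^1*5^2*13^1*17^1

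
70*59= 4130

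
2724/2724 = 1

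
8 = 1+7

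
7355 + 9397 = 16752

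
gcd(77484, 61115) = 1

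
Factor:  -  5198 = -2^1 * 23^1*113^1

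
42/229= 42/229  =  0.18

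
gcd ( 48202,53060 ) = 14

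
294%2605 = 294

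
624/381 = 1 + 81/127 = 1.64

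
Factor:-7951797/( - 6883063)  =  3^3*7^1 * 11^( - 1)*29^( - 1)*21577^( - 1)*42073^1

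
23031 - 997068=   -  974037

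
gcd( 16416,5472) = 5472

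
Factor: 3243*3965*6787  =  3^1*5^1*11^1*13^1 * 23^1*47^1*61^1*617^1 = 87270605565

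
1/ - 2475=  - 1 + 2474/2475 = - 0.00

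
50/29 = 50/29 = 1.72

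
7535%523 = 213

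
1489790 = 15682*95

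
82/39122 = 41/19561 = 0.00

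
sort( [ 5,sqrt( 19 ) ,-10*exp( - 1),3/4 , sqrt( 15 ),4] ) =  [ - 10 * exp( - 1 ),  3/4,sqrt(15 ), 4,  sqrt ( 19),5 ] 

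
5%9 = 5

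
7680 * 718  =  5514240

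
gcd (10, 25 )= 5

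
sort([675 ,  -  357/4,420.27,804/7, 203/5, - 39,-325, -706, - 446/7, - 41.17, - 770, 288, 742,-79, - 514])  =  [ -770,-706, - 514, - 325, -357/4, - 79, - 446/7, -41.17, - 39, 203/5, 804/7, 288,420.27,  675,742]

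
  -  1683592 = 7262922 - 8946514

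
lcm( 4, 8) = 8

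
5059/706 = 7 + 117/706 = 7.17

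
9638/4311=9638/4311 = 2.24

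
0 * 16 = 0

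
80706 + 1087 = 81793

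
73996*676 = 50021296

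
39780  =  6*6630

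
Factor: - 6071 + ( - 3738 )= - 9809 = -17^1*577^1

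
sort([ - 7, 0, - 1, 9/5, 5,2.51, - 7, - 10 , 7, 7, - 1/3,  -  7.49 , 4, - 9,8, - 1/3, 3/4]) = [-10,  -  9, - 7.49, - 7, - 7, - 1, - 1/3, - 1/3, 0,3/4,9/5, 2.51, 4,5, 7, 7, 8]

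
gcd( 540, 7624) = 4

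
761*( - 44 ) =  - 33484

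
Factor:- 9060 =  - 2^2*3^1*5^1 *151^1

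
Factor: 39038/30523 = 2^1*149^1*233^( - 1 )= 298/233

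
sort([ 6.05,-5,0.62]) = [-5 , 0.62,6.05]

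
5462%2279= 904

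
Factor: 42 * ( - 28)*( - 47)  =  55272 = 2^3*3^1*  7^2*47^1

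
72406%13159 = 6611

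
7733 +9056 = 16789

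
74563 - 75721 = - 1158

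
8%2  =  0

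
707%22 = 3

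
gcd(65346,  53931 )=3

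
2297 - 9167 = -6870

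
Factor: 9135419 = 9135419^1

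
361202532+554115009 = 915317541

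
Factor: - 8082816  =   - 2^7 * 3^1*7^1 * 31^1*97^1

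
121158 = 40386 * 3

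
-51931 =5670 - 57601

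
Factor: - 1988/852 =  - 3^( - 1)*7^1 = - 7/3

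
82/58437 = 82/58437 = 0.00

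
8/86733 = 8/86733 = 0.00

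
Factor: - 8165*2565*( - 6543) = 3^5*5^2 *19^1*23^1*71^1*727^1= 137031521175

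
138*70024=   9663312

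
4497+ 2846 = 7343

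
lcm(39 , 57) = 741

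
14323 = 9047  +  5276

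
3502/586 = 1751/293 = 5.98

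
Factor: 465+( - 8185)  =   - 7720 = -2^3*5^1 *193^1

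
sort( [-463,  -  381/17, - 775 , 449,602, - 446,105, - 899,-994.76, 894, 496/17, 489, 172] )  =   [-994.76,-899, - 775, - 463,-446,-381/17,496/17,  105,  172,449,489,602 , 894]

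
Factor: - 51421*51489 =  - 2647615869 = - 3^3 * 1907^1*51421^1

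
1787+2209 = 3996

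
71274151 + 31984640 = 103258791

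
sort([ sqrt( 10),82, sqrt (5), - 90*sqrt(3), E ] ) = [ - 90*sqrt( 3),sqrt( 5 ),E,sqrt( 10),82]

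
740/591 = 1+149/591=1.25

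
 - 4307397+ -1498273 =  - 5805670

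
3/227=3/227= 0.01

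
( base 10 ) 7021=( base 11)5303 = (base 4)1231231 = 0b1101101101101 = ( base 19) 108A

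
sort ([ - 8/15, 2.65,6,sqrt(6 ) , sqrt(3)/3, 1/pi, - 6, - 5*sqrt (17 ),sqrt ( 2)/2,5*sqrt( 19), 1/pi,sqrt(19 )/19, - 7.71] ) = [ - 5*sqrt(17),-7.71, - 6, - 8/15, sqrt ( 19 )/19, 1/pi,1/pi,sqrt(3 ) /3,  sqrt(2)/2 , sqrt( 6 ),2.65,6,5 *sqrt(19 ) ]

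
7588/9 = 843 + 1/9  =  843.11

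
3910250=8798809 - 4888559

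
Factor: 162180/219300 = 159/215 = 3^1*5^( - 1) * 43^ ( - 1) *53^1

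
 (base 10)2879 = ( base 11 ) 2188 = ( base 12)17BB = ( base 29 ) 3c8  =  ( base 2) 101100111111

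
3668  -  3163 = 505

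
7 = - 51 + 58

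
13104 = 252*52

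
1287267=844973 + 442294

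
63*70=4410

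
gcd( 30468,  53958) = 6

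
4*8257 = 33028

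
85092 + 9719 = 94811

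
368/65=5 + 43/65 =5.66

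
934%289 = 67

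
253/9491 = 253/9491=0.03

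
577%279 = 19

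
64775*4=259100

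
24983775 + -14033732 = 10950043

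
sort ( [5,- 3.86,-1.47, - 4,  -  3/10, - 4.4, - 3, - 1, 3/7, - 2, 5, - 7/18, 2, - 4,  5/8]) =[ - 4.4, - 4, -4, - 3.86,-3, - 2, - 1.47, - 1, - 7/18, - 3/10,3/7,  5/8, 2, 5, 5]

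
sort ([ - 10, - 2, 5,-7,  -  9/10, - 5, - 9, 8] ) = [ - 10, - 9, - 7, - 5,-2, - 9/10,5,8 ] 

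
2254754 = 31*72734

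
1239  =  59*21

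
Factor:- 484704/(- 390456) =2^2 * 3^2 * 29^( -1 ) = 36/29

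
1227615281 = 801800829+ 425814452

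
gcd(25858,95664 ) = 2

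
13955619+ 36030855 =49986474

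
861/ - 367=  - 861/367 = - 2.35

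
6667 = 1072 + 5595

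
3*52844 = 158532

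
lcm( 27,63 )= 189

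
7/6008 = 7/6008= 0.00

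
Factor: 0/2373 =0 = 0^1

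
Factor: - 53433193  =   -11^1*17^1 * 163^1 * 1753^1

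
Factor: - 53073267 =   -  3^1*13^2* 104681^1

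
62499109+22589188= 85088297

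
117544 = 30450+87094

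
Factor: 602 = 2^1 * 7^1*43^1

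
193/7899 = 193/7899=0.02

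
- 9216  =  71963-81179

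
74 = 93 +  - 19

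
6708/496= 1677/124 = 13.52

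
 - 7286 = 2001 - 9287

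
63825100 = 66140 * 965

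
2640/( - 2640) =-1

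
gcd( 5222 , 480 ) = 2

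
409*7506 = 3069954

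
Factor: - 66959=-66959^1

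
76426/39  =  76426/39 = 1959.64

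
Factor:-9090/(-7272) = 5/4 =2^( - 2)*5^1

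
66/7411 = 66/7411 = 0.01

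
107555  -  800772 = -693217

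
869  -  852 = 17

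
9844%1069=223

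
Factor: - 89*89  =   - 89^2 = - 7921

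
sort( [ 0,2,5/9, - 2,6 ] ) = [ - 2, 0,5/9,2,6]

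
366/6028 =183/3014= 0.06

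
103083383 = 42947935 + 60135448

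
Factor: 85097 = 43^1*1979^1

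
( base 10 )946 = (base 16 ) 3B2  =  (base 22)1L0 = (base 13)57A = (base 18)2ga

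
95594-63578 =32016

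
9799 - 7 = 9792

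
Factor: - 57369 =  - 3^1*13^1*1471^1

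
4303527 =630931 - - 3672596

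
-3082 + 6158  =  3076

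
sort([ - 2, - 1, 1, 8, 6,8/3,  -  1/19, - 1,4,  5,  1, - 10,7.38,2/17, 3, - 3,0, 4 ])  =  [ - 10, - 3, - 2, - 1, - 1, - 1/19,0,2/17,1, 1,8/3, 3,4,4, 5,6,7.38, 8] 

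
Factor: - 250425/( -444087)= 75/133 = 3^1*5^2 * 7^( - 1)*19^( - 1)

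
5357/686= 7 + 555/686= 7.81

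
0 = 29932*0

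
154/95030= 77/47515 = 0.00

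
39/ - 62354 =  - 39/62354  =  -0.00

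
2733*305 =833565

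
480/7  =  480/7 = 68.57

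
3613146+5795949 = 9409095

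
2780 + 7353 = 10133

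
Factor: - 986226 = -2^1 * 3^1*164371^1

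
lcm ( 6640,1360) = 112880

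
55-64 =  - 9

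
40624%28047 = 12577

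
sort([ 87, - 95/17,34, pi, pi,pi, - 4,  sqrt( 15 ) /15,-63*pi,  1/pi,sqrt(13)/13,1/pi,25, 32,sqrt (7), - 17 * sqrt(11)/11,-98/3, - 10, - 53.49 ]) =[  -  63*pi, - 53.49 , - 98/3, - 10, - 95/17, - 17 * sqrt( 11)/11,-4,sqrt( 15)/15, sqrt( 13) /13,1/pi, 1/pi,sqrt(7 ),pi, pi,pi,25, 32,34,87]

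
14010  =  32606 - 18596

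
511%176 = 159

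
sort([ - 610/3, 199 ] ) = [ - 610/3,199 ]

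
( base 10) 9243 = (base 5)243433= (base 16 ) 241b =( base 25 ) eji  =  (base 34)7xt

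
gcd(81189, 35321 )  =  1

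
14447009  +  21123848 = 35570857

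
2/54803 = 2/54803=0.00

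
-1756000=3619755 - 5375755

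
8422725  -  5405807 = 3016918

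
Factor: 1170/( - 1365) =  - 2^1*3^1*7^( - 1) = - 6/7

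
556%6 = 4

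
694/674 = 1 + 10/337=1.03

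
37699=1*37699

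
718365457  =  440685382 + 277680075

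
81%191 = 81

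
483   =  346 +137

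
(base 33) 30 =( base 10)99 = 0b1100011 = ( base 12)83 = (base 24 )43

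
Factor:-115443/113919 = -3^1 * 13^( - 1)*23^( - 1)* 101^1=- 303/299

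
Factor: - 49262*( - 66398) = 3270898276 = 2^2*24631^1*33199^1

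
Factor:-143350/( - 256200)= 2^(-2 )*3^ ( - 1) * 7^(-1) * 47^1 = 47/84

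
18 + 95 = 113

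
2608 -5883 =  - 3275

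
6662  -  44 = 6618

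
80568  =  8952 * 9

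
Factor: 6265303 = 11^1 * 569573^1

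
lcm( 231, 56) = 1848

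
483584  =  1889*256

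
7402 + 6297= 13699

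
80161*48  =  3847728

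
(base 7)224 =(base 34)3E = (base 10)116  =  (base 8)164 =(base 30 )3Q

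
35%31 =4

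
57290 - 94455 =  - 37165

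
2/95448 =1/47724 =0.00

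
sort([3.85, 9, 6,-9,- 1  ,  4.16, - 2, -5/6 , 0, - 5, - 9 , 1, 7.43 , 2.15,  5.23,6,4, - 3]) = [  -  9, - 9,-5, - 3,- 2, - 1, - 5/6,0, 1, 2.15,3.85, 4, 4.16, 5.23, 6, 6, 7.43,9]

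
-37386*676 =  - 25272936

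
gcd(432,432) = 432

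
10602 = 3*3534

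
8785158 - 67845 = 8717313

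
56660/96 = 14165/24 = 590.21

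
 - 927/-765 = 1 + 18/85 = 1.21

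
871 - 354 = 517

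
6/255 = 2/85 = 0.02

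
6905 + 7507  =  14412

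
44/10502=22/5251=0.00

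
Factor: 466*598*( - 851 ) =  - 2^2*13^1 * 23^2 * 37^1 * 233^1 = - 237146468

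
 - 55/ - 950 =11/190 = 0.06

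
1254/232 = 5 + 47/116 = 5.41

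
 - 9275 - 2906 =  - 12181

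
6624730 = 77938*85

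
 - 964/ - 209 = 964/209=4.61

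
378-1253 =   -  875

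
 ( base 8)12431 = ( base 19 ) EI5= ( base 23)a4j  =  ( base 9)7361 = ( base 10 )5401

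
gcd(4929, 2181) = 3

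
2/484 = 1/242 = 0.00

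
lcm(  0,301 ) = 0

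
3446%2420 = 1026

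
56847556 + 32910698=89758254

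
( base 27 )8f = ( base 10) 231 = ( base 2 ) 11100111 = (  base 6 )1023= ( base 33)70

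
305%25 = 5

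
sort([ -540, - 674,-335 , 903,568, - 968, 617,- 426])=[-968,-674, - 540, - 426, - 335,568,617,903 ]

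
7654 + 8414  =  16068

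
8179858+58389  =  8238247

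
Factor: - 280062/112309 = -2^1 *3^2*19^( - 1)*23^(-1)*257^( -1 )* 15559^1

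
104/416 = 1/4 = 0.25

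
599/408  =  599/408 = 1.47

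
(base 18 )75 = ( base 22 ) 5l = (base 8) 203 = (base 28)4J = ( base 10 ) 131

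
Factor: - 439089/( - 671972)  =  609/932 = 2^( - 2 ) * 3^1* 7^1 * 29^1*233^(  -  1 )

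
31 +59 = 90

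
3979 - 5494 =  - 1515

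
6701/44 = 152+ 13/44 = 152.30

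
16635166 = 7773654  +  8861512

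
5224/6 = 2612/3 = 870.67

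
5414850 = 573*9450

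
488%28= 12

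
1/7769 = 1/7769 = 0.00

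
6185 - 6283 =-98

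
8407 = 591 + 7816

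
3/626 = 3/626 = 0.00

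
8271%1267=669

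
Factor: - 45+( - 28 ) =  - 73 = - 73^1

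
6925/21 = 329 + 16/21 = 329.76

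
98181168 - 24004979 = 74176189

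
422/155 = 422/155 = 2.72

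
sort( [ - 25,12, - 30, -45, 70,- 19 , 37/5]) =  [ - 45, -30, - 25, -19, 37/5 , 12 , 70 ]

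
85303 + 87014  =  172317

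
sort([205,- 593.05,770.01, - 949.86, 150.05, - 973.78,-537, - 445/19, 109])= [ - 973.78, - 949.86 , - 593.05, - 537, -445/19,109 , 150.05, 205, 770.01 ] 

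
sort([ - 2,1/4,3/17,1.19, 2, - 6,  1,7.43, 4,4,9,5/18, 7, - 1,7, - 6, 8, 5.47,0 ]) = [ - 6,  -  6, - 2,-1,0,3/17,1/4 , 5/18,  1,1.19 , 2,4,4,5.47, 7, 7,  7.43,8, 9]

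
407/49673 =407/49673 = 0.01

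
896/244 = 224/61 = 3.67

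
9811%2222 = 923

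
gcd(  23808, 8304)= 48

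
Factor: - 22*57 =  - 1254   =  -  2^1*3^1 * 11^1*19^1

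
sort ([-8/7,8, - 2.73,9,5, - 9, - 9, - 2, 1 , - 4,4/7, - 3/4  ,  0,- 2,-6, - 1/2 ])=[ - 9 , - 9, - 6, -4, - 2.73, - 2 , - 2, - 8/7, - 3/4, - 1/2,0,4/7,1,5,8,9]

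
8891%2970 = 2951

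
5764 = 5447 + 317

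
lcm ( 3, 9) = 9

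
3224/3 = 1074+2/3 = 1074.67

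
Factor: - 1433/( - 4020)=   2^(-2)*3^(-1 ) * 5^( - 1)*67^( - 1)*1433^1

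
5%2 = 1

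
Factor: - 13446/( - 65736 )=9/44 =2^(-2 )*3^2 * 11^(-1) 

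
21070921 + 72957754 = 94028675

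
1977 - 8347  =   - 6370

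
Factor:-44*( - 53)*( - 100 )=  -2^4*5^2 *11^1*53^1  =  -  233200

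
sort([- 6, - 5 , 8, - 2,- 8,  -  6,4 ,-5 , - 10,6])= [ - 10, - 8,-6,-6, - 5,  -  5, - 2,4,6 , 8] 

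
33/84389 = 33/84389 = 0.00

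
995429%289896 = 125741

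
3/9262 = 3/9262=0.00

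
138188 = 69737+68451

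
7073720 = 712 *9935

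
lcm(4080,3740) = 44880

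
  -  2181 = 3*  ( - 727 )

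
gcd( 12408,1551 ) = 1551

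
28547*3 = 85641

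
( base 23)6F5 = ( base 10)3524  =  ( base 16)DC4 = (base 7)13163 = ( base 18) afe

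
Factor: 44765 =5^1*7^1*1279^1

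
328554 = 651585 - 323031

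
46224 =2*23112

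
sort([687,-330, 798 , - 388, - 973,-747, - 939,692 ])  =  [-973, - 939, - 747, - 388 , - 330, 687 , 692 , 798 ] 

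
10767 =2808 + 7959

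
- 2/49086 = -1  +  24542/24543= -  0.00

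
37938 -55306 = -17368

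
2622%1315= 1307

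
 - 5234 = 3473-8707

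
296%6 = 2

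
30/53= 30/53  =  0.57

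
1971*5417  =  10676907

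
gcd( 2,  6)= 2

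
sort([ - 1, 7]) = [ - 1, 7]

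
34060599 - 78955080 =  - 44894481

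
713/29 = 713/29 = 24.59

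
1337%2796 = 1337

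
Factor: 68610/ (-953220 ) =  - 2287/31774 =- 2^( - 1) * 2287^1 * 15887^ ( - 1 )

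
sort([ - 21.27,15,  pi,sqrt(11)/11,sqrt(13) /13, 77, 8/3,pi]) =[-21.27,sqrt ( 13) /13,sqrt( 11 ) /11,8/3,pi, pi,15,77]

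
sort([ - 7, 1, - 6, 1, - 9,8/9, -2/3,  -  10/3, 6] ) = [ - 9, - 7,  -  6, - 10/3,  -  2/3,8/9, 1, 1,  6 ] 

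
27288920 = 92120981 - 64832061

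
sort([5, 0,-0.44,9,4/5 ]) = [-0.44,0, 4/5, 5,9 ]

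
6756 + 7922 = 14678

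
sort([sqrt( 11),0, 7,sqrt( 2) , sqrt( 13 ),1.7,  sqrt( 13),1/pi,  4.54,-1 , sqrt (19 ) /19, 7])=[ - 1, 0, sqrt(19)/19,1/pi,  sqrt( 2 ),1.7,sqrt(11 ),  sqrt( 13 ),sqrt(13), 4.54, 7,7 ]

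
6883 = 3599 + 3284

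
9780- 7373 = 2407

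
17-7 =10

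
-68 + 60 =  - 8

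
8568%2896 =2776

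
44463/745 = 44463/745 = 59.68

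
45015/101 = 445 + 70/101 = 445.69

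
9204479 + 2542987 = 11747466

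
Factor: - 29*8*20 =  - 4640=-2^5*5^1*29^1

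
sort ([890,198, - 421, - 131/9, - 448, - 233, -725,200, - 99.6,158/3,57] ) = [ - 725, - 448,  -  421, - 233, - 99.6, - 131/9,158/3, 57,198,200,890]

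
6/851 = 6/851 = 0.01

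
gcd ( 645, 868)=1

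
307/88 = 307/88 = 3.49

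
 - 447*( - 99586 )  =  44514942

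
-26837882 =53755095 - 80592977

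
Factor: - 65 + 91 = 2^1*13^1 = 26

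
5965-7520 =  -1555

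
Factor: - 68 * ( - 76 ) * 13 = 67184 = 2^4*13^1*17^1*19^1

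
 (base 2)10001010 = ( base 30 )4i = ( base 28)4Q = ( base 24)5i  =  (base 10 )138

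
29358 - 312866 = -283508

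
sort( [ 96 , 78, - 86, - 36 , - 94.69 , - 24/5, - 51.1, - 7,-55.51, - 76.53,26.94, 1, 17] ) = [ - 94.69, - 86 , - 76.53, -55.51,-51.1, - 36, - 7, - 24/5, 1 , 17,26.94 , 78 , 96] 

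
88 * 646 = 56848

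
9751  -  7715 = 2036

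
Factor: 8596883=17^2  *  151^1 * 197^1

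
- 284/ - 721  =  284/721 = 0.39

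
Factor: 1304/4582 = 652/2291 = 2^2* 29^( - 1) * 79^( - 1) * 163^1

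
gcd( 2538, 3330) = 18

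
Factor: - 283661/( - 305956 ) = 2^(  -  2)*223^(-1)*827^1 =827/892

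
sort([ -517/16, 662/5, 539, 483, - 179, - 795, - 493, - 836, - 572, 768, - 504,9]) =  [ - 836, - 795, - 572  ,  -  504 , - 493, - 179, -517/16, 9, 662/5,483,539, 768] 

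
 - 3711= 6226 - 9937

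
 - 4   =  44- 48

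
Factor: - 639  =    -  3^2 * 71^1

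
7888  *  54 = 425952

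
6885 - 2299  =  4586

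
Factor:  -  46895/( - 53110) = 83/94  =  2^( - 1)*47^(- 1)*83^1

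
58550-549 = 58001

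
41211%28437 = 12774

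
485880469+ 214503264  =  700383733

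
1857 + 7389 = 9246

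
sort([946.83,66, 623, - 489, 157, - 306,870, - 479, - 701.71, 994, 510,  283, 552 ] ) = [-701.71, - 489, - 479, - 306, 66, 157, 283,510,  552, 623,870, 946.83, 994]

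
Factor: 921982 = 2^1*460991^1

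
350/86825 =14/3473 =0.00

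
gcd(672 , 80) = 16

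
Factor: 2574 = 2^1*3^2*11^1*13^1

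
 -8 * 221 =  -1768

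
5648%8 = 0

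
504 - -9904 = 10408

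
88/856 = 11/107  =  0.10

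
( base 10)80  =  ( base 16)50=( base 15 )55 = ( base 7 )143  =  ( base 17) 4C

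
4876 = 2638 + 2238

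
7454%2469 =47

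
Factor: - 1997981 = -31^1*64451^1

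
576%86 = 60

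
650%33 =23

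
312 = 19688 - 19376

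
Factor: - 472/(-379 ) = 2^3*59^1*379^(  -  1 )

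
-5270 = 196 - 5466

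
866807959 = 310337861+556470098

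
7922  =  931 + 6991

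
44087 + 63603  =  107690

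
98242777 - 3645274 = 94597503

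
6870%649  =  380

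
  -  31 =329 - 360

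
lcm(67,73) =4891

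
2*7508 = 15016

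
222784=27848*8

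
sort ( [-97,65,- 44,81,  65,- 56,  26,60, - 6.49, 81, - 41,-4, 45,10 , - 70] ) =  [ - 97, - 70, - 56,  -  44, - 41, - 6.49, - 4, 10,26, 45, 60, 65, 65,81, 81 ] 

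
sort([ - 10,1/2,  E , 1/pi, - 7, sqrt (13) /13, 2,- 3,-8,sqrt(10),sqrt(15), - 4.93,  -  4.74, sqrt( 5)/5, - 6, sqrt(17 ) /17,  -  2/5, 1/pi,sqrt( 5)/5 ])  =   [ - 10,  -  8,- 7, - 6, - 4.93, - 4.74, - 3 , - 2/5,sqrt(17 )/17,sqrt( 13)/13,1/pi, 1/pi,sqrt(5)/5, sqrt( 5 )/5,1/2,2,E,sqrt(10 ),  sqrt( 15) ] 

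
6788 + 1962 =8750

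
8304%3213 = 1878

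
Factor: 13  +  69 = 82=2^1*41^1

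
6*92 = 552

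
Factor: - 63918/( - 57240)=2^( - 2)*3^( - 1 )*5^( - 1 )*67^1 = 67/60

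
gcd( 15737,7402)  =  1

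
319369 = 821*389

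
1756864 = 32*54902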